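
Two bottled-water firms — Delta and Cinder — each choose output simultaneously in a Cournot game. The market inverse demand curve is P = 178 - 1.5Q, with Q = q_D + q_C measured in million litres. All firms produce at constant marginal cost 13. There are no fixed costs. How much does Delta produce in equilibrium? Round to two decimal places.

36.67

Each firm earns π_i = (178 - 1.5Q)q_i - 13q_i.
First-order condition (treating rivals' output as given): 165 - 3q_i - (3/2)q_j = 0.
By symmetry each firm produces the same amount; substituting q_j = q_i yields q_i = 165/(9/2) = 110/3.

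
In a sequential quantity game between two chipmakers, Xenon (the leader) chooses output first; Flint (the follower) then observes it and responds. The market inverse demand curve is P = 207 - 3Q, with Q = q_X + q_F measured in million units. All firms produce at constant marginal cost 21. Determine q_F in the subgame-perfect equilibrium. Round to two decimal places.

Solve by backward induction. Given q_X, the follower Flint maximises π_F = (207 - 3q_X - 3q_F)q_F - 21q_F.
∂π_F/∂q_F = 186 - 3q_X - 6q_F = 0 gives the reaction function q_F = (186 - 3q_X)/6.
Xenon substitutes q_F(q_X) into its own profit: π_X = q_X(207 - 3q_X - (186 - 3q_X)/2) - 21q_X = (114 - (3/2)q_X)q_X - 21q_X.
Leader FOC: 93 - 3q_X = 0, so q_X = 31.
Then q_F = (186 - 3·31)/6 = 31/2.

15.50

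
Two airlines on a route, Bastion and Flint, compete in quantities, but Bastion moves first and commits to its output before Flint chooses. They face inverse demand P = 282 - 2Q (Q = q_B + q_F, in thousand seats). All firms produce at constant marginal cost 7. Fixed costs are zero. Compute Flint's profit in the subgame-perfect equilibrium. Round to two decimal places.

Solve by backward induction. Given q_B, the follower Flint maximises π_F = (282 - 2q_B - 2q_F)q_F - 7q_F.
Setting the follower's marginal profit to zero, 275 - 2q_B - 4q_F = 0, i.e. q_F = (275 - 2q_B)/4.
Bastion substitutes q_F(q_B) into its own profit: π_B = q_B(282 - 2q_B - (275 - 2q_B)/2) - 7q_B = (289/2 - q_B)q_B - 7q_B.
Leader FOC: 275/2 - 2q_B = 0, so q_B = 275/4.
Then q_F = (275 - 2·(275/4))/4 = 275/8.
Price P = 282 - 2·(825/8) = 303/4.
Flint's profit: (303/4 - 7)·(275/8) = 2363.2813.

2363.28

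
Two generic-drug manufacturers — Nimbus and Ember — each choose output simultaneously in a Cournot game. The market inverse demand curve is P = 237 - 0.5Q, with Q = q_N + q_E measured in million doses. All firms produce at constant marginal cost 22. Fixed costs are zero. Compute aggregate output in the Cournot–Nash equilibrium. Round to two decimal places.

286.67

A representative firm's profit is π_i = q_i(237 - 0.5Q) - 22q_i.
Setting ∂π_i/∂q_i = 0 with rivals' quantities fixed: 215 - q_i - (1/2)q_j = 0.
By symmetry each firm produces the same amount; substituting q_j = q_i yields q_i = 215/(3/2) = 430/3.
Total output Q = 430/3 + 430/3 = 860/3.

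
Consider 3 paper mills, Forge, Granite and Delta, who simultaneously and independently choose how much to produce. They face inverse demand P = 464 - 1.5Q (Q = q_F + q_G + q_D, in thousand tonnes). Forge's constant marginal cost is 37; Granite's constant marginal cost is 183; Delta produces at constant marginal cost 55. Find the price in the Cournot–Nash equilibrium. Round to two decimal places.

184.75

Forge's profit: π_F = (464 - 1.5Q)q_F - (37q_F). Setting ∂π_F/∂q_F = 0: 427 - 3q_F - (3/2)(q_G + q_D) = 0.
Granite's first-order condition: 281 - 3q_G - (3/2)(q_F + q_D) = 0.
Delta's profit: π_D = (464 - 1.5Q)q_D - (55q_D). Setting ∂π_D/∂q_D = 0: 409 - 3q_D - (3/2)(q_F + q_G) = 0.
Adding the 3 first-order conditions: 1117 − 6Q = 0, so Q = 1117/6.
Back-substituting: q_F = (427 − 1117/4)/(3/2) = 197/2, q_G = (281 − 1117/4)/(3/2) = 7/6, q_D = (409 − 1117/4)/(3/2) = 173/2.
Total output Q = 1117/6, so price P = 464 - (3/2)·(1117/6) = 739/4.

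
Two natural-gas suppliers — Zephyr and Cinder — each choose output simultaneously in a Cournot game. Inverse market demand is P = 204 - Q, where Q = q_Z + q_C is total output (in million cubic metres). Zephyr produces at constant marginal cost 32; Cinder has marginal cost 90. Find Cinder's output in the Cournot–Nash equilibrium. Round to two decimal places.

Zephyr's profit: π_Z = (204 - Q)q_Z - (32q_Z). Setting ∂π_Z/∂q_Z = 0: 172 - 2q_Z - (q_C) = 0.
Cinder's profit: π_C = (204 - Q)q_C - (90q_C). Setting ∂π_C/∂q_C = 0: 114 - 2q_C - (q_Z) = 0.
So q_Z = (172 - q_C)/2 and q_C = (114 - q_Z)/2.
Substituting one into the other gives q_Z = 230/3 and q_C = 56/3.

18.67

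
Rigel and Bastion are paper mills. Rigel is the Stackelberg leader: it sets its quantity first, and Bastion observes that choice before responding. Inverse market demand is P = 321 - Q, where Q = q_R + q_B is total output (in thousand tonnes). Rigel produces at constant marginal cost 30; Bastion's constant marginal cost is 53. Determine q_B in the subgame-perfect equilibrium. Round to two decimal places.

55.50

The follower Bastion best-responds to any q_R: π_B = (321 - Q)q_B - 53q_B.
Follower FOC: 268 - q_R - 2q_B = 0, so q_B(q_R) = (268 - q_R)/2.
Rigel substitutes q_B(q_R) into its own profit: π_R = q_R(321 - q_R - (268 - q_R)/2) - 30q_R = (187 - (1/2)q_R)q_R - 30q_R.
The leader's first-order condition 157 - q_R = 0 yields q_R = 157.
Then q_B = (268 - 157)/2 = 111/2.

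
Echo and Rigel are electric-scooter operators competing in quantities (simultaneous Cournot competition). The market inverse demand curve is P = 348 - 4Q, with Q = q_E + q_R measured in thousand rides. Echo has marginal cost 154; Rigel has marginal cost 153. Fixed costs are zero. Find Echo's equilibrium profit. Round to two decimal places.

1034.69

Echo's profit: π_E = (348 - 4Q)q_E - (154q_E). Setting ∂π_E/∂q_E = 0: 194 - 8q_E - 4(q_R) = 0.
Rigel's first-order condition: 195 - 8q_R - 4(q_E) = 0.
So q_E = (194 - 4q_R)/8 and q_R = (195 - 4q_E)/8.
Substituting one into the other gives q_E = 193/12 and q_R = 49/3.
Price P = 348 - 4·(389/12) = 655/3.
Echo's profit: (655/3 - 154)·(193/12) = 1034.6944.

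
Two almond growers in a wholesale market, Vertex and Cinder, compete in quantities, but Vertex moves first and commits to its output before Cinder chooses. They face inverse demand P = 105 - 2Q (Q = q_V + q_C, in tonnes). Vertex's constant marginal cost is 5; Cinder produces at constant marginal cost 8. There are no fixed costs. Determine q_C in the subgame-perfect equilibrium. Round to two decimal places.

11.38

The follower Cinder best-responds to any q_V: π_C = (105 - 2Q)q_C - 8q_C.
∂π_C/∂q_C = 97 - 2q_V - 4q_C = 0 gives the reaction function q_C = (97 - 2q_V)/4.
The leader anticipates this reaction. Substituting into P = 105 - 2Q gives P = 113/2 - q_V, so π_V = (113/2 - q_V)q_V - 5q_V.
Leader FOC: 103/2 - 2q_V = 0, so q_V = 103/4.
Then q_C = (97 - 2·(103/4))/4 = 91/8.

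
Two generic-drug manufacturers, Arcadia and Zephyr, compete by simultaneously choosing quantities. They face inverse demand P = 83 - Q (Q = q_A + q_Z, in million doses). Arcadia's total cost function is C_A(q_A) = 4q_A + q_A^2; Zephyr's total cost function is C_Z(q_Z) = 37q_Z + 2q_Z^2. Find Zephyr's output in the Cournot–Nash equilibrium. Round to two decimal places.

4.57

Arcadia's profit: π_A = (83 - Q)q_A - (4q_A + q_A²). Setting ∂π_A/∂q_A = 0: 79 - 4q_A - (q_Z) = 0.
Zephyr's first-order condition: 46 - 6q_Z - (q_A) = 0.
Rearranging gives the reaction functions q_A = (79 - q_Z)/4 and q_Z = (46 - q_A)/6.
Substituting one into the other gives q_A = 428/23 and q_Z = 105/23.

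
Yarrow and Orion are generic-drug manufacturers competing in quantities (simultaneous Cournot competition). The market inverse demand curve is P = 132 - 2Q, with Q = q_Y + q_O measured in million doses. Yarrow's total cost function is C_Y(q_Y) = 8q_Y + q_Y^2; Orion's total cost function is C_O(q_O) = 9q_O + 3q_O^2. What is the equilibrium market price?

79

Yarrow's profit: π_Y = (132 - 2Q)q_Y - (8q_Y + q_Y²). Setting ∂π_Y/∂q_Y = 0: 124 - 6q_Y - 2(q_O) = 0.
Orion's profit: π_O = (132 - 2Q)q_O - (9q_O + 3q_O²). Setting ∂π_O/∂q_O = 0: 123 - 10q_O - 2(q_Y) = 0.
Rearranging gives the reaction functions q_Y = (124 - 2q_O)/6 and q_O = (123 - 2q_Y)/10.
Solving the pair: q_Y = 71/4, q_O = 35/4.
Total output Q = 53/2, so price P = 132 - 2·(53/2) = 79.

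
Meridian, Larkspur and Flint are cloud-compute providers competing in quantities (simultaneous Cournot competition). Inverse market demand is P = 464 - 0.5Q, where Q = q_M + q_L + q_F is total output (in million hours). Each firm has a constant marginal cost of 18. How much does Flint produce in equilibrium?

A representative firm's profit is π_i = q_i(464 - 0.5Q) - 18q_i.
Setting ∂π_i/∂q_i = 0 with rivals' quantities fixed: 446 - q_i - (1/2)·Σ_{j≠i} q_j = 0.
With identical firms every q_j equals q_i, so Σ_{j≠i} q_j = 2q_i and 446 = 2q_i, giving q_i = 223.

223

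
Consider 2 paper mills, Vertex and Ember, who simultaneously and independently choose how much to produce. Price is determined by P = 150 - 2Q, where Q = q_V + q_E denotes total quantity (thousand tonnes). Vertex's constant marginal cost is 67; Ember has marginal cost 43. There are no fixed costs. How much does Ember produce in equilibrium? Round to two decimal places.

Vertex's profit: π_V = (150 - 2Q)q_V - (67q_V). Setting ∂π_V/∂q_V = 0: 83 - 4q_V - 2(q_E) = 0.
Ember's profit: π_E = (150 - 2Q)q_E - (43q_E). Setting ∂π_E/∂q_E = 0: 107 - 4q_E - 2(q_V) = 0.
Best responses: q_V = (83 - 2q_E)/4, q_E = (107 - 2q_V)/4.
Solving the pair: q_V = 59/6, q_E = 131/6.

21.83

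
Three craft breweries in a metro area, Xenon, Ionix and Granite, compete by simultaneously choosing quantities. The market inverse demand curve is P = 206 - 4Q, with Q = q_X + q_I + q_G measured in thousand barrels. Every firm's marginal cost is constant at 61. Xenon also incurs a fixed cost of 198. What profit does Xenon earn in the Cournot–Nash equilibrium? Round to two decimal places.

Each firm earns π_i = (206 - 4Q)q_i - 61q_i.
Setting ∂π_i/∂q_i = 0 with rivals' quantities fixed: 145 - 8q_i - 4·Σ_{j≠i} q_j = 0.
By symmetry each firm produces the same amount; substituting Σ_{j≠i} q_j = 2q_i yields q_i = 145/16.
Price P = 206 - 4·(435/16) = 389/4.
Xenon's profit: (389/4 - 61)·(145/16) - 198 = 130.5156.

130.52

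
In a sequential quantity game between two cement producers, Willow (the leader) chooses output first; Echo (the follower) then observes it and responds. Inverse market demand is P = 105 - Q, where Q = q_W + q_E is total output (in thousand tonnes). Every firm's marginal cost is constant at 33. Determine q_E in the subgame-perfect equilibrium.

18

Solve by backward induction. Given q_W, the follower Echo maximises π_E = (105 - q_W - q_E)q_E - 33q_E.
Follower FOC: 72 - q_W - 2q_E = 0, so q_E(q_W) = (72 - q_W)/2.
Willow substitutes q_E(q_W) into its own profit: π_W = q_W(105 - q_W - (72 - q_W)/2) - 33q_W = (69 - (1/2)q_W)q_W - 33q_W.
The leader's first-order condition 36 - q_W = 0 yields q_W = 36.
Then q_E = (72 - 36)/2 = 18.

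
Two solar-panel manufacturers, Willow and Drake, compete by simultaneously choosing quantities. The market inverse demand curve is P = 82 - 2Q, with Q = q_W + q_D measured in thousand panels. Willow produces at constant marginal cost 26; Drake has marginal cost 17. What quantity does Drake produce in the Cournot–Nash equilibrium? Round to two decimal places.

12.33

Willow's profit: π_W = (82 - 2Q)q_W - (26q_W). Setting ∂π_W/∂q_W = 0: 56 - 4q_W - 2(q_D) = 0.
Drake's first-order condition: 65 - 4q_D - 2(q_W) = 0.
So q_W = (56 - 2q_D)/4 and q_D = (65 - 2q_W)/4.
Substituting one into the other gives q_W = 47/6 and q_D = 37/3.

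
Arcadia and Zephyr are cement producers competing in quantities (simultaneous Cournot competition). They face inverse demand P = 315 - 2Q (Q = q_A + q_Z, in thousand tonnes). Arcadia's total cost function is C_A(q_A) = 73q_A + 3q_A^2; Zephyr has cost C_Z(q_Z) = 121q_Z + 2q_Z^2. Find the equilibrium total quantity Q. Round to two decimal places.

Arcadia's profit: π_A = (315 - 2Q)q_A - (73q_A + 3q_A²). Setting ∂π_A/∂q_A = 0: 242 - 10q_A - 2(q_Z) = 0.
Zephyr's first-order condition: 194 - 8q_Z - 2(q_A) = 0.
Best responses: q_A = (242 - 2q_Z)/10, q_Z = (194 - 2q_A)/8.
Substituting one into the other gives q_A = 387/19 and q_Z = 364/19.
Total output Q = 387/19 + 364/19 = 751/19.

39.53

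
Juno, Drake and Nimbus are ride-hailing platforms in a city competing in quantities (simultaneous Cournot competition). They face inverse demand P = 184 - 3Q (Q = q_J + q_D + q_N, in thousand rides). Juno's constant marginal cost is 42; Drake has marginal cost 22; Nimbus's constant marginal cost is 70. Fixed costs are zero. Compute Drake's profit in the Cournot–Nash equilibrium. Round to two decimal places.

Juno's profit: π_J = (184 - 3Q)q_J - (42q_J). Setting ∂π_J/∂q_J = 0: 142 - 6q_J - 3(q_D + q_N) = 0.
Drake's profit: π_D = (184 - 3Q)q_D - (22q_D). Setting ∂π_D/∂q_D = 0: 162 - 6q_D - 3(q_J + q_N) = 0.
Nimbus's profit: π_N = (184 - 3Q)q_N - (70q_N). Setting ∂π_N/∂q_N = 0: 114 - 6q_N - 3(q_J + q_D) = 0.
Adding the 3 conditions: 418 − 6Q − 6Q = 0, i.e. Q = 209/6.
Back-substituting: q_J = (142 − 209/2)/3 = 25/2, q_D = (162 − 209/2)/3 = 115/6, q_N = (114 − 209/2)/3 = 19/6.
Price P = 184 - 3·(209/6) = 159/2.
Drake's profit: (159/2 - 22)·(115/6) = 1102.0833.

1102.08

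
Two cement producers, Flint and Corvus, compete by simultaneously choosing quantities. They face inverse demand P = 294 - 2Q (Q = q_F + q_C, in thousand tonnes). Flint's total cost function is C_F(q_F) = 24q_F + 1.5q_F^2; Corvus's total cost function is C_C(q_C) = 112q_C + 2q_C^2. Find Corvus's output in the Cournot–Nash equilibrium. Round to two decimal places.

Flint's profit: π_F = (294 - 2Q)q_F - (24q_F + (3/2)q_F²). Setting ∂π_F/∂q_F = 0: 270 - 7q_F - 2(q_C) = 0.
Corvus's profit: π_C = (294 - 2Q)q_C - (112q_C + 2q_C²). Setting ∂π_C/∂q_C = 0: 182 - 8q_C - 2(q_F) = 0.
So q_F = (270 - 2q_C)/7 and q_C = (182 - 2q_F)/8.
Solving the pair: q_F = 449/13, q_C = 367/26.

14.12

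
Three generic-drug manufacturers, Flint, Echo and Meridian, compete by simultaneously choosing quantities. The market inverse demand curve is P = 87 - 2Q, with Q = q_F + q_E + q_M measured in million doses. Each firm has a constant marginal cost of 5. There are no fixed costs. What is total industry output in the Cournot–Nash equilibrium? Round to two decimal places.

30.75

Each firm earns π_i = (87 - 2Q)q_i - 5q_i.
First-order condition (treating rivals' output as given): 82 - 4q_i - 2·Σ_{j≠i} q_j = 0.
With identical firms every q_j equals q_i, so Σ_{j≠i} q_j = 2q_i and 82 = 8q_i, giving q_i = 41/4.
Total output Q = 41/4 + 41/4 + 41/4 = 123/4.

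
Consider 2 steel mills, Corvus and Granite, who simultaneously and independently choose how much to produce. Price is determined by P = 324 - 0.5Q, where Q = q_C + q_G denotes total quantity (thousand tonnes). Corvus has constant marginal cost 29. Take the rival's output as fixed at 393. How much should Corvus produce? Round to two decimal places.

98.50

With the rival's output fixed at 393, Corvus's profit is π_C = (324 - (1/2)·393 - (1/2)q_C)q_C - (29q_C) = (255/2 - (1/2)q_C)q_C - (29q_C).
∂π_C/∂q_C = 197/2 - q_C = 0, so q_C = 197/2.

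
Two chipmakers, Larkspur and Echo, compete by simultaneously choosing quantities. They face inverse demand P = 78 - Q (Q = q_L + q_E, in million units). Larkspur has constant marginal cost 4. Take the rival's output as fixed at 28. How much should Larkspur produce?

With the rival's output fixed at 28, Larkspur's profit is π_L = (78 - 28 - q_L)q_L - (4q_L) = (50 - q_L)q_L - (4q_L).
∂π_L/∂q_L = 46 - 2q_L = 0, so q_L = 23.

23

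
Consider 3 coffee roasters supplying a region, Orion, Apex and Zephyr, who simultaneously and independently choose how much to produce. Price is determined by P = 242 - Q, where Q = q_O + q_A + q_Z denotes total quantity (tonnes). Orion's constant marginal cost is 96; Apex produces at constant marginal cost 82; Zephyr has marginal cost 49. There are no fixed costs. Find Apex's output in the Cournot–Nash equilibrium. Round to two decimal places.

Orion's profit: π_O = (242 - Q)q_O - (96q_O). Setting ∂π_O/∂q_O = 0: 146 - 2q_O - (q_A + q_Z) = 0.
Apex's first-order condition: 160 - 2q_A - (q_O + q_Z) = 0.
Zephyr's first-order condition: 193 - 2q_Z - (q_O + q_A) = 0.
Summing all 3 equations gives 499 − 4Q = 0, hence Q = 499/4.
Back-substituting: q_O = (146 − 499/4) = 85/4, q_A = (160 − 499/4) = 141/4, q_Z = (193 − 499/4) = 273/4.

35.25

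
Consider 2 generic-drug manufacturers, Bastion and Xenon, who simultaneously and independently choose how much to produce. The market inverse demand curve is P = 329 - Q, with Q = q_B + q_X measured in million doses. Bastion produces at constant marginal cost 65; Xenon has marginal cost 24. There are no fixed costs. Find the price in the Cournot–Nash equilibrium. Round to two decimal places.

Bastion's profit: π_B = (329 - Q)q_B - (65q_B). Setting ∂π_B/∂q_B = 0: 264 - 2q_B - (q_X) = 0.
Xenon's profit: π_X = (329 - Q)q_X - (24q_X). Setting ∂π_X/∂q_X = 0: 305 - 2q_X - (q_B) = 0.
Rearranging gives the reaction functions q_B = (264 - q_X)/2 and q_X = (305 - q_B)/2.
Solving the pair: q_B = 223/3, q_X = 346/3.
Total output Q = 569/3, so price P = 329 - 569/3 = 418/3.

139.33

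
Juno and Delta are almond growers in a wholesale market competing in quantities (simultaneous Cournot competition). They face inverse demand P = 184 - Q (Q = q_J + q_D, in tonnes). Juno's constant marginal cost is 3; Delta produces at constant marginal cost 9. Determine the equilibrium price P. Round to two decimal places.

Juno's profit: π_J = (184 - Q)q_J - (3q_J). Setting ∂π_J/∂q_J = 0: 181 - 2q_J - (q_D) = 0.
Delta's profit: π_D = (184 - Q)q_D - (9q_D). Setting ∂π_D/∂q_D = 0: 175 - 2q_D - (q_J) = 0.
So q_J = (181 - q_D)/2 and q_D = (175 - q_J)/2.
Solving the pair: q_J = 187/3, q_D = 169/3.
Total output Q = 356/3, so price P = 184 - 356/3 = 196/3.

65.33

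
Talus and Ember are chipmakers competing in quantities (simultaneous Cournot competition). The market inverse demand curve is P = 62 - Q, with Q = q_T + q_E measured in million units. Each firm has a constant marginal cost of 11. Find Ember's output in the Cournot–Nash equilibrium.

17

A representative firm's profit is π_i = q_i(62 - Q) - 11q_i.
First-order condition (treating rivals' output as given): 51 - 2q_i - q_j = 0.
With identical firms every q_j equals q_i, so q_j = q_i and 51 = 3q_i, giving q_i = 17.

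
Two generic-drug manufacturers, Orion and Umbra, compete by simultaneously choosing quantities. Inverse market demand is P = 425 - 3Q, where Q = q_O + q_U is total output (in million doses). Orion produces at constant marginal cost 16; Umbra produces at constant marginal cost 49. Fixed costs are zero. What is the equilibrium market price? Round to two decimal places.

Orion's profit: π_O = (425 - 3Q)q_O - (16q_O). Setting ∂π_O/∂q_O = 0: 409 - 6q_O - 3(q_U) = 0.
Umbra's profit: π_U = (425 - 3Q)q_U - (49q_U). Setting ∂π_U/∂q_U = 0: 376 - 6q_U - 3(q_O) = 0.
Best responses: q_O = (409 - 3q_U)/6, q_U = (376 - 3q_O)/6.
Solving the pair: q_O = 442/9, q_U = 343/9.
Total output Q = 785/9, so price P = 425 - 3·(785/9) = 490/3.

163.33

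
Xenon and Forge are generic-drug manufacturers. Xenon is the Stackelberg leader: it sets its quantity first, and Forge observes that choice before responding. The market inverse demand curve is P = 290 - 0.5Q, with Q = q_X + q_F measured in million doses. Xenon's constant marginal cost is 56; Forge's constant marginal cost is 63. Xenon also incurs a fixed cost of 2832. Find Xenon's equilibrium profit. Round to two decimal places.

The follower Forge best-responds to any q_X: π_F = (290 - 0.5Q)q_F - 63q_F.
∂π_F/∂q_F = 227 - (1/2)q_X - q_F = 0 gives the reaction function q_F = (227 - (1/2)q_X).
The leader anticipates this reaction. Substituting into P = 290 - 0.5Q gives P = 353/2 - (1/4)q_X, so π_X = (353/2 - (1/4)q_X)q_X - 56q_X.
Leader FOC: 241/2 - (1/2)q_X = 0, so q_X = 241.
Then q_F = (227 - (1/2)·241) = 213/2.
Price P = 290 - (1/2)·(695/2) = 465/4.
Xenon's profit: (465/4 - 56)·241 - 2832 = 11688.2500.

11688.25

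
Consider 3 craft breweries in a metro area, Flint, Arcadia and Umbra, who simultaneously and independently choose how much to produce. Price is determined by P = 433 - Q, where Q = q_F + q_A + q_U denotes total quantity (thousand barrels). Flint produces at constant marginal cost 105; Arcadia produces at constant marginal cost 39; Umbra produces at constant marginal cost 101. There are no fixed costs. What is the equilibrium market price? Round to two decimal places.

169.50

Flint's profit: π_F = (433 - Q)q_F - (105q_F). Setting ∂π_F/∂q_F = 0: 328 - 2q_F - (q_A + q_U) = 0.
Arcadia's first-order condition: 394 - 2q_A - (q_F + q_U) = 0.
Umbra's first-order condition: 332 - 2q_U - (q_F + q_A) = 0.
Adding the 3 first-order conditions: 1054 − 4Q = 0, so Q = 527/2.
Back-substituting: q_F = (328 − 527/2) = 129/2, q_A = (394 − 527/2) = 261/2, q_U = (332 − 527/2) = 137/2.
Total output Q = 527/2, so price P = 433 - 527/2 = 339/2.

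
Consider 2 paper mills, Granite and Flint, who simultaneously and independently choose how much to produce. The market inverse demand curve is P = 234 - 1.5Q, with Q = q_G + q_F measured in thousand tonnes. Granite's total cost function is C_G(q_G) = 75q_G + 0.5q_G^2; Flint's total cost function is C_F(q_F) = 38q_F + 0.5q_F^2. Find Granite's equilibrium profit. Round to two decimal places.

Granite's profit: π_G = (234 - 1.5Q)q_G - (75q_G + (1/2)q_G²). Setting ∂π_G/∂q_G = 0: 159 - 4q_G - (3/2)(q_F) = 0.
Flint's profit: π_F = (234 - 1.5Q)q_F - (38q_F + (1/2)q_F²). Setting ∂π_F/∂q_F = 0: 196 - 4q_F - (3/2)(q_G) = 0.
Rearranging gives the reaction functions q_G = (159 - (3/2)q_F)/4 and q_F = (196 - (3/2)q_G)/4.
Substituting one into the other gives q_G = 1368/55 and q_F = 39.6727.
Price P = 234 - (3/2)·(710/11) = 1509/11.
Granite's profit: (1509/11)·(1368/55) - 75·(1368/55) - (1/2)(1368/55)² = 1237.3051.

1237.31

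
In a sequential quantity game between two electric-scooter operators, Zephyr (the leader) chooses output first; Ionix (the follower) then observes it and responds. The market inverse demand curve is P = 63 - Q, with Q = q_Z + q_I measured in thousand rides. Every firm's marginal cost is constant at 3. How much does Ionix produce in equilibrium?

The follower Ionix best-responds to any q_Z: π_I = (63 - Q)q_I - 3q_I.
Setting the follower's marginal profit to zero, 60 - q_Z - 2q_I = 0, i.e. q_I = (60 - q_Z)/2.
The leader anticipates this reaction. Substituting into P = 63 - Q gives P = 33 - (1/2)q_Z, so π_Z = (33 - (1/2)q_Z)q_Z - 3q_Z.
The leader's first-order condition 30 - q_Z = 0 yields q_Z = 30.
Then q_I = (60 - 30)/2 = 15.

15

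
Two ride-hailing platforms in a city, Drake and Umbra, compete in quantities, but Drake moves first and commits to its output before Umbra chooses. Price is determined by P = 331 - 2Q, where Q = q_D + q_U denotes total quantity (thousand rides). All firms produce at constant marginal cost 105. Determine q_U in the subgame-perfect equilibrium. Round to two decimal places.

28.25

The follower Umbra best-responds to any q_D: π_U = (331 - 2Q)q_U - 105q_U.
Follower FOC: 226 - 2q_D - 4q_U = 0, so q_U(q_D) = (226 - 2q_D)/4.
The leader anticipates this reaction. Substituting into P = 331 - 2Q gives P = 218 - q_D, so π_D = (218 - q_D)q_D - 105q_D.
Maximising: ∂π_D/∂q_D = 113 - 2q_D = 0, giving q_D = 113/2.
Then q_U = (226 - 2·(113/2))/4 = 113/4.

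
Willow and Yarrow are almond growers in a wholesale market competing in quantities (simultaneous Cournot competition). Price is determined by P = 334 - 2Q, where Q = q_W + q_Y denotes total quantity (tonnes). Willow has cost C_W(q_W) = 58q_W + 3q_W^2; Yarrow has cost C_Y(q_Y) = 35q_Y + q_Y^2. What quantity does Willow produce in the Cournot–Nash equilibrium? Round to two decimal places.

18.89

Willow's profit: π_W = (334 - 2Q)q_W - (58q_W + 3q_W²). Setting ∂π_W/∂q_W = 0: 276 - 10q_W - 2(q_Y) = 0.
Yarrow's first-order condition: 299 - 6q_Y - 2(q_W) = 0.
So q_W = (276 - 2q_Y)/10 and q_Y = (299 - 2q_W)/6.
Solving the pair: q_W = 529/28, q_Y = 1219/28.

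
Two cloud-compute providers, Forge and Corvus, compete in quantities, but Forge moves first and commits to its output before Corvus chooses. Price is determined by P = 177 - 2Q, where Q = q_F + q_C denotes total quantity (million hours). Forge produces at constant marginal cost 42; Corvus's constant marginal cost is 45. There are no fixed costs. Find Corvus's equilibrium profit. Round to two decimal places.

496.13

The follower Corvus best-responds to any q_F: π_C = (177 - 2Q)q_C - 45q_C.
∂π_C/∂q_C = 132 - 2q_F - 4q_C = 0 gives the reaction function q_C = (132 - 2q_F)/4.
The leader anticipates this reaction. Substituting into P = 177 - 2Q gives P = 111 - q_F, so π_F = (111 - q_F)q_F - 42q_F.
The leader's first-order condition 69 - 2q_F = 0 yields q_F = 69/2.
Then q_C = (132 - 2·(69/2))/4 = 63/4.
Price P = 177 - 2·(201/4) = 153/2.
Corvus's profit: (153/2 - 45)·(63/4) = 496.1250.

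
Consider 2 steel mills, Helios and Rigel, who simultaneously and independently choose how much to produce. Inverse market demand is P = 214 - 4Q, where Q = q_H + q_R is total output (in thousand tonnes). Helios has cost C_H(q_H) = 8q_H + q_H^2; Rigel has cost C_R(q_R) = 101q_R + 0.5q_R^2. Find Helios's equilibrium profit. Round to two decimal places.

1794.74

Helios's profit: π_H = (214 - 4Q)q_H - (8q_H + q_H²). Setting ∂π_H/∂q_H = 0: 206 - 10q_H - 4(q_R) = 0.
Rigel's profit: π_R = (214 - 4Q)q_R - (101q_R + (1/2)q_R²). Setting ∂π_R/∂q_R = 0: 113 - 9q_R - 4(q_H) = 0.
Rearranging gives the reaction functions q_H = (206 - 4q_R)/10 and q_R = (113 - 4q_H)/9.
Solving the pair: q_H = 701/37, q_R = 153/37.
Price P = 214 - 4·(854/37) = 121.6757.
Helios's profit: 121.6757·(701/37) - 8·(701/37) - (701/37)² = 1794.7443.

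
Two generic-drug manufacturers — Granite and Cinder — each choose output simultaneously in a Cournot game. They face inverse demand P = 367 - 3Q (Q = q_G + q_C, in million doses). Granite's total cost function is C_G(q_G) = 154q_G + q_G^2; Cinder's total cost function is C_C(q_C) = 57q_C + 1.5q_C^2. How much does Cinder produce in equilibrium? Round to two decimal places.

Granite's profit: π_G = (367 - 3Q)q_G - (154q_G + q_G²). Setting ∂π_G/∂q_G = 0: 213 - 8q_G - 3(q_C) = 0.
Cinder's first-order condition: 310 - 9q_C - 3(q_G) = 0.
Best responses: q_G = (213 - 3q_C)/8, q_C = (310 - 3q_G)/9.
Solving the pair: q_G = 47/3, q_C = 263/9.

29.22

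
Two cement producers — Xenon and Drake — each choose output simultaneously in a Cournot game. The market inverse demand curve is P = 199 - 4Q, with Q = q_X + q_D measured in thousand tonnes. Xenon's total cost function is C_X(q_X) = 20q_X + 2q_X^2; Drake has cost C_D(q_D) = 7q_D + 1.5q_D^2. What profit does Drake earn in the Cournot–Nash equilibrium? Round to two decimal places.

Xenon's profit: π_X = (199 - 4Q)q_X - (20q_X + 2q_X²). Setting ∂π_X/∂q_X = 0: 179 - 12q_X - 4(q_D) = 0.
Drake's first-order condition: 192 - 11q_D - 4(q_X) = 0.
So q_X = (179 - 4q_D)/12 and q_D = (192 - 4q_X)/11.
Solving the pair: q_X = 1201/116, q_D = 397/29.
Price P = 199 - 4·24.0431 = 102.8276.
Drake's profit: 102.8276·(397/29) - 7·(397/29) - (3/2)(397/29)² = 1030.7366.

1030.74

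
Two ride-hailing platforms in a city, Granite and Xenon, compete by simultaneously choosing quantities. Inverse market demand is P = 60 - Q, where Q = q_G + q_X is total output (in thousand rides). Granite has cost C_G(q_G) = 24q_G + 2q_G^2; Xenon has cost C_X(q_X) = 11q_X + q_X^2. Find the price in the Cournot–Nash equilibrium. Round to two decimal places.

Granite's profit: π_G = (60 - Q)q_G - (24q_G + 2q_G²). Setting ∂π_G/∂q_G = 0: 36 - 6q_G - (q_X) = 0.
Xenon's first-order condition: 49 - 4q_X - (q_G) = 0.
Best responses: q_G = (36 - q_X)/6, q_X = (49 - q_G)/4.
Substituting one into the other gives q_G = 95/23 and q_X = 258/23.
Total output Q = 353/23, so price P = 60 - 353/23 = 1027/23.

44.65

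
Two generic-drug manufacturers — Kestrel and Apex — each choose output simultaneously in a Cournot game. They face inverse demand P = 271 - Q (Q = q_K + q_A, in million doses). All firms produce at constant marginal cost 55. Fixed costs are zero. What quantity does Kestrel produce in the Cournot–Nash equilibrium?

72

A representative firm's profit is π_i = q_i(271 - Q) - 55q_i.
First-order condition (treating rivals' output as given): 216 - 2q_i - q_j = 0.
With identical firms every q_j equals q_i, so q_j = q_i and 216 = 3q_i, giving q_i = 72.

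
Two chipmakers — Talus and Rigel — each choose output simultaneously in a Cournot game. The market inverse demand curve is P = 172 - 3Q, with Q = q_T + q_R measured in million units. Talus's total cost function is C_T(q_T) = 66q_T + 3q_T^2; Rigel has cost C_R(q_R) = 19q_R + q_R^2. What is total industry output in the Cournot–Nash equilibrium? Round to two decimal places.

Talus's profit: π_T = (172 - 3Q)q_T - (66q_T + 3q_T²). Setting ∂π_T/∂q_T = 0: 106 - 12q_T - 3(q_R) = 0.
Rigel's profit: π_R = (172 - 3Q)q_R - (19q_R + q_R²). Setting ∂π_R/∂q_R = 0: 153 - 8q_R - 3(q_T) = 0.
Rearranging gives the reaction functions q_T = (106 - 3q_R)/12 and q_R = (153 - 3q_T)/8.
Solving the pair: q_T = 389/87, q_R = 506/29.
Total output Q = 389/87 + 506/29 = 1907/87.

21.92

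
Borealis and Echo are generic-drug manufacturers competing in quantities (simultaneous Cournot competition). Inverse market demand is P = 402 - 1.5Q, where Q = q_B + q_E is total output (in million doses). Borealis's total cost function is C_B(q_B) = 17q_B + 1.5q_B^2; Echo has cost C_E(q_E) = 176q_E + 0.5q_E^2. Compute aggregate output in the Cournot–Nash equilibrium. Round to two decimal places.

91.01

Borealis's profit: π_B = (402 - 1.5Q)q_B - (17q_B + (3/2)q_B²). Setting ∂π_B/∂q_B = 0: 385 - 6q_B - (3/2)(q_E) = 0.
Echo's first-order condition: 226 - 4q_E - (3/2)(q_B) = 0.
So q_B = (385 - (3/2)q_E)/6 and q_E = (226 - (3/2)q_B)/4.
Solving the pair: q_B = 55.2184, q_E = 1038/29.
Total output Q = 55.2184 + 1038/29 = 91.0115.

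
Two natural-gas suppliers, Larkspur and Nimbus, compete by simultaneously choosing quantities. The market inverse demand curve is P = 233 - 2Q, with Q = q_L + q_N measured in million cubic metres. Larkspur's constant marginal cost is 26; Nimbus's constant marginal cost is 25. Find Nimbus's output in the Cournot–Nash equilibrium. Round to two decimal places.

Larkspur's profit: π_L = (233 - 2Q)q_L - (26q_L). Setting ∂π_L/∂q_L = 0: 207 - 4q_L - 2(q_N) = 0.
Nimbus's first-order condition: 208 - 4q_N - 2(q_L) = 0.
Best responses: q_L = (207 - 2q_N)/4, q_N = (208 - 2q_L)/4.
Solving the pair: q_L = 103/3, q_N = 209/6.

34.83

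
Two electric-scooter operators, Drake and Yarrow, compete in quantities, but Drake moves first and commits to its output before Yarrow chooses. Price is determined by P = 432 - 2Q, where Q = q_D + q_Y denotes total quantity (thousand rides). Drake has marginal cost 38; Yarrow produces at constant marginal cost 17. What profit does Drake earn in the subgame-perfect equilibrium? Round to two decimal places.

8695.56

Solve by backward induction. Given q_D, the follower Yarrow maximises π_Y = (432 - 2q_D - 2q_Y)q_Y - 17q_Y.
Setting the follower's marginal profit to zero, 415 - 2q_D - 4q_Y = 0, i.e. q_Y = (415 - 2q_D)/4.
Drake substitutes q_Y(q_D) into its own profit: π_D = q_D(432 - 2q_D - (415 - 2q_D)/2) - 38q_D = (449/2 - q_D)q_D - 38q_D.
Leader FOC: 373/2 - 2q_D = 0, so q_D = 373/4.
Then q_Y = (415 - 2·(373/4))/4 = 457/8.
Price P = 432 - 2·(1203/8) = 525/4.
Drake's profit: (525/4 - 38)·(373/4) = 8695.5625.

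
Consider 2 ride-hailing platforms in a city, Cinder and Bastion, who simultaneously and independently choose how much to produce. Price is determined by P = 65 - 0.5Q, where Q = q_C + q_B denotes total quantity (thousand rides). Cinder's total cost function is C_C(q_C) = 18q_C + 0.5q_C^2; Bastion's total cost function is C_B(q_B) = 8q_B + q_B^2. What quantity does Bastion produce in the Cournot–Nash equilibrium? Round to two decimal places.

Cinder's profit: π_C = (65 - 0.5Q)q_C - (18q_C + (1/2)q_C²). Setting ∂π_C/∂q_C = 0: 47 - 2q_C - (1/2)(q_B) = 0.
Bastion's profit: π_B = (65 - 0.5Q)q_B - (8q_B + q_B²). Setting ∂π_B/∂q_B = 0: 57 - 3q_B - (1/2)(q_C) = 0.
Rearranging gives the reaction functions q_C = (47 - (1/2)q_B)/2 and q_B = (57 - (1/2)q_C)/3.
Solving the pair: q_C = 450/23, q_B = 362/23.

15.74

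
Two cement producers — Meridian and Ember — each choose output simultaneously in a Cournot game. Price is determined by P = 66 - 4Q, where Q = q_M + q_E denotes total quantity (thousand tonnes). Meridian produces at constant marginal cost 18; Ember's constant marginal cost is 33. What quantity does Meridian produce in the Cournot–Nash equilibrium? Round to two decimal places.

Meridian's profit: π_M = (66 - 4Q)q_M - (18q_M). Setting ∂π_M/∂q_M = 0: 48 - 8q_M - 4(q_E) = 0.
Ember's profit: π_E = (66 - 4Q)q_E - (33q_E). Setting ∂π_E/∂q_E = 0: 33 - 8q_E - 4(q_M) = 0.
Best responses: q_M = (48 - 4q_E)/8, q_E = (33 - 4q_M)/8.
Solving the pair: q_M = 21/4, q_E = 3/2.

5.25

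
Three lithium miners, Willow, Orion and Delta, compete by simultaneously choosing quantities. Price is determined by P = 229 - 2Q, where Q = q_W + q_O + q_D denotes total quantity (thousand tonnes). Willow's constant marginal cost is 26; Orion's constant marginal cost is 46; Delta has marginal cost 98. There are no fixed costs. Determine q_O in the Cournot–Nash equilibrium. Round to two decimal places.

Willow's profit: π_W = (229 - 2Q)q_W - (26q_W). Setting ∂π_W/∂q_W = 0: 203 - 4q_W - 2(q_O + q_D) = 0.
Orion's profit: π_O = (229 - 2Q)q_O - (46q_O). Setting ∂π_O/∂q_O = 0: 183 - 4q_O - 2(q_W + q_D) = 0.
Delta's profit: π_D = (229 - 2Q)q_D - (98q_D). Setting ∂π_D/∂q_D = 0: 131 - 4q_D - 2(q_W + q_O) = 0.
Adding the 3 conditions: 517 − 4Q − 4Q = 0, i.e. Q = 517/8.
Back-substituting: q_W = (203 − 517/4)/2 = 295/8, q_O = (183 − 517/4)/2 = 215/8, q_D = (131 − 517/4)/2 = 7/8.

26.88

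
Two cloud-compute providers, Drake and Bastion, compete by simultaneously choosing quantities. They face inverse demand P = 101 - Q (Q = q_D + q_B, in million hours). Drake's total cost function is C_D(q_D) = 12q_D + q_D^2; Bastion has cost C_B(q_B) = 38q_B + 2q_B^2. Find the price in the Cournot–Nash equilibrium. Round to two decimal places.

73.43

Drake's profit: π_D = (101 - Q)q_D - (12q_D + q_D²). Setting ∂π_D/∂q_D = 0: 89 - 4q_D - (q_B) = 0.
Bastion's profit: π_B = (101 - Q)q_B - (38q_B + 2q_B²). Setting ∂π_B/∂q_B = 0: 63 - 6q_B - (q_D) = 0.
Rearranging gives the reaction functions q_D = (89 - q_B)/4 and q_B = (63 - q_D)/6.
Substituting one into the other gives q_D = 471/23 and q_B = 163/23.
Total output Q = 634/23, so price P = 101 - 634/23 = 1689/23.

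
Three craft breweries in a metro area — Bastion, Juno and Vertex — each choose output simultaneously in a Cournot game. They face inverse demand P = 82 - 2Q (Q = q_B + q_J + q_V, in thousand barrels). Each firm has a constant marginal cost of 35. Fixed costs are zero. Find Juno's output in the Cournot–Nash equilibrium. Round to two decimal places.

5.88

A representative firm's profit is π_i = q_i(82 - 2Q) - 35q_i.
First-order condition (treating rivals' output as given): 47 - 4q_i - 2·Σ_{j≠i} q_j = 0.
With identical firms every q_j equals q_i, so Σ_{j≠i} q_j = 2q_i and 47 = 8q_i, giving q_i = 47/8.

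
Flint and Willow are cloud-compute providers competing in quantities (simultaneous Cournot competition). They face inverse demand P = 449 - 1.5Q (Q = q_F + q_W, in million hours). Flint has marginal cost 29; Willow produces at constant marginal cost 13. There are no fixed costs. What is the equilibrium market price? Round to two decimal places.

Flint's profit: π_F = (449 - 1.5Q)q_F - (29q_F). Setting ∂π_F/∂q_F = 0: 420 - 3q_F - (3/2)(q_W) = 0.
Willow's profit: π_W = (449 - 1.5Q)q_W - (13q_W). Setting ∂π_W/∂q_W = 0: 436 - 3q_W - (3/2)(q_F) = 0.
Rearranging gives the reaction functions q_F = (420 - (3/2)q_W)/3 and q_W = (436 - (3/2)q_F)/3.
Substituting one into the other gives q_F = 808/9 and q_W = 904/9.
Total output Q = 1712/9, so price P = 449 - (3/2)·(1712/9) = 491/3.

163.67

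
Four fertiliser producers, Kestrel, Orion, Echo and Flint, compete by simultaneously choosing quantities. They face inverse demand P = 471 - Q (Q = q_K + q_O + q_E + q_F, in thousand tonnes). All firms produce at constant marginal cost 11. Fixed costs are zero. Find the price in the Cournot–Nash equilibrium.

A representative firm's profit is π_i = q_i(471 - Q) - 11q_i.
Setting ∂π_i/∂q_i = 0 with rivals' quantities fixed: 460 - 2q_i - Σ_{j≠i} q_j = 0.
With identical firms every q_j equals q_i, so Σ_{j≠i} q_j = 3q_i and 460 = 5q_i, giving q_i = 92.
Total output Q = 368, so price P = 471 - 368 = 103.

103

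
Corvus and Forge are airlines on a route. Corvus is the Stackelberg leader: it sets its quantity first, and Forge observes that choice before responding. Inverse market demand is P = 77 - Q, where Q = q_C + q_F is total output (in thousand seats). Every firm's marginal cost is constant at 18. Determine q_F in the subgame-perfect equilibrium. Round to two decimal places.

Solve by backward induction. Given q_C, the follower Forge maximises π_F = (77 - q_C - q_F)q_F - 18q_F.
∂π_F/∂q_F = 59 - q_C - 2q_F = 0 gives the reaction function q_F = (59 - q_C)/2.
Corvus substitutes q_F(q_C) into its own profit: π_C = q_C(77 - q_C - (59 - q_C)/2) - 18q_C = (95/2 - (1/2)q_C)q_C - 18q_C.
The leader's first-order condition 59/2 - q_C = 0 yields q_C = 59/2.
Then q_F = (59 - 59/2)/2 = 59/4.

14.75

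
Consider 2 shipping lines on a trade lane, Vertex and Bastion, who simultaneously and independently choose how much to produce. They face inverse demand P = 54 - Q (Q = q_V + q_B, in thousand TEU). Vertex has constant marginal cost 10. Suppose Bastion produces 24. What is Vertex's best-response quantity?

10

With the rival's output fixed at 24, Vertex's profit is π_V = (54 - 24 - q_V)q_V - (10q_V) = (30 - q_V)q_V - (10q_V).
∂π_V/∂q_V = 20 - 2q_V = 0, so q_V = 10.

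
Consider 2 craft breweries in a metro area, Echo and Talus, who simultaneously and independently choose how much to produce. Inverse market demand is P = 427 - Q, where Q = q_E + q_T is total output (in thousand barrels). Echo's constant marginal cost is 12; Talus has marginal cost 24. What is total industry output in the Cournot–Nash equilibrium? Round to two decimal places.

Echo's profit: π_E = (427 - Q)q_E - (12q_E). Setting ∂π_E/∂q_E = 0: 415 - 2q_E - (q_T) = 0.
Talus's profit: π_T = (427 - Q)q_T - (24q_T). Setting ∂π_T/∂q_T = 0: 403 - 2q_T - (q_E) = 0.
So q_E = (415 - q_T)/2 and q_T = (403 - q_E)/2.
Solving the pair: q_E = 427/3, q_T = 391/3.
Total output Q = 427/3 + 391/3 = 818/3.

272.67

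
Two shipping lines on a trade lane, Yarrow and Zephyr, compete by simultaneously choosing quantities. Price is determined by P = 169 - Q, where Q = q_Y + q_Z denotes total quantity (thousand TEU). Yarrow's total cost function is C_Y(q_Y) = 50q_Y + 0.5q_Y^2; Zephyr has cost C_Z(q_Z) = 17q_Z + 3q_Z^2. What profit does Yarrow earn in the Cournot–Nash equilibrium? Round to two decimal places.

Yarrow's profit: π_Y = (169 - Q)q_Y - (50q_Y + (1/2)q_Y²). Setting ∂π_Y/∂q_Y = 0: 119 - 3q_Y - (q_Z) = 0.
Zephyr's first-order condition: 152 - 8q_Z - (q_Y) = 0.
Rearranging gives the reaction functions q_Y = (119 - q_Z)/3 and q_Z = (152 - q_Y)/8.
Solving the pair: q_Y = 800/23, q_Z = 337/23.
Price P = 169 - 1137/23 = 119.5652.
Yarrow's profit: 119.5652·(800/23) - 50·(800/23) - (1/2)(800/23)² = 1814.7448.

1814.74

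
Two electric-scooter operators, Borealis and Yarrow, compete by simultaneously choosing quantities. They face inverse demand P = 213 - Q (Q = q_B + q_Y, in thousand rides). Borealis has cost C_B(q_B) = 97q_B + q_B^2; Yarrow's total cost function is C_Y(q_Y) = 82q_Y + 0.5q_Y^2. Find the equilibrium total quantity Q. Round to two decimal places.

Borealis's profit: π_B = (213 - Q)q_B - (97q_B + q_B²). Setting ∂π_B/∂q_B = 0: 116 - 4q_B - (q_Y) = 0.
Yarrow's first-order condition: 131 - 3q_Y - (q_B) = 0.
Best responses: q_B = (116 - q_Y)/4, q_Y = (131 - q_B)/3.
Solving the pair: q_B = 217/11, q_Y = 408/11.
Total output Q = 217/11 + 408/11 = 625/11.

56.82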